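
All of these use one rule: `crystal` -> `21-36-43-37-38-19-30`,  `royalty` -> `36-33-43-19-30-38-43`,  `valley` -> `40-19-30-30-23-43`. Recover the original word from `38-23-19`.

tea

c is letter #3 and maps to 21: an offset of 18. Letters become their 1-based position plus 18 (so a→19, b→20, …).
Undoing it on 38-23-19: 38→(38−18)÷1=20=t, 23→(23−18)÷1=5=e, 19→(19−18)÷1=1=a.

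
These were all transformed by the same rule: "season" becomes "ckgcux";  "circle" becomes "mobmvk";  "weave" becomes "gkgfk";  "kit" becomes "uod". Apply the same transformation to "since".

Vowels shift forward by 6 and consonants shift forward by 10.
On since: s(cons)+10=c, i(vowel)+6=o, n(cons)+10=x, c(cons)+10=m, e(vowel)+6=k.

coxmk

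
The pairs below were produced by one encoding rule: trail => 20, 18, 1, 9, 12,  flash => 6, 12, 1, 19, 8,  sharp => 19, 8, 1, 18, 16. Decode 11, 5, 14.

ken

t is letter #20 and maps to 20: an offset of 0. Each letter is replaced by its alphabet position (a=1, b=2, …, z=26).
Decoding 11, 5, 14: 11=k, 5=e, 14=n.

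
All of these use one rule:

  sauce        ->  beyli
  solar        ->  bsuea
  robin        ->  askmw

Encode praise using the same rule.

The shift depends on letter class: consonant s→b is +9, but vowel a→e is +4. The rule splits by letter class: vowels +4, consonants +9.
Applying it to praise: p(cons)+9=y, r(cons)+9=a, a(vowel)+4=e, i(vowel)+4=m, s(cons)+9=b, e(vowel)+4=i.

yaembi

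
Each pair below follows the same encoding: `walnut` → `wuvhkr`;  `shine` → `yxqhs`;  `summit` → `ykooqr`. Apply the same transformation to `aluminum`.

uvkoqhko

This is an affine cipher: with a=0,…,z=25, each position x becomes (19x+20) mod 26.
Applying it to aluminum: a(0)→19·0+20≡20=u; l(11)→19·11+20≡21=v; u(20)→19·20+20≡10=k; m(12)→19·12+20≡14=o; i(8)→19·8+20≡16=q; n(13)→19·13+20≡7=h; u(20)→19·20+20≡10=k; m(12)→19·12+20≡14=o (all mod 26).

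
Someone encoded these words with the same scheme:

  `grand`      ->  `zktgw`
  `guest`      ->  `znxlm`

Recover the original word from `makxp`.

threw

This is a Caesar cipher with shift 19.
Reversing it on makxp: m−19=t, a−19=h, k−19=r, x−19=e, p−19=w.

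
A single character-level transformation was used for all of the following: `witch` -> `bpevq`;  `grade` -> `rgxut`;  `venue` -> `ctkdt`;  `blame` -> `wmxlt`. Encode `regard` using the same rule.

gtrxgu

Treating letters as 0–25, the rule is x ↦ 25x + 23 (mod 26).
On regard: r(17)→25·17+23≡6=g; e(4)→25·4+23≡19=t; g(6)→25·6+23≡17=r; a(0)→25·0+23≡23=x; r(17)→25·17+23≡6=g; d(3)→25·3+23≡20=u (all mod 26).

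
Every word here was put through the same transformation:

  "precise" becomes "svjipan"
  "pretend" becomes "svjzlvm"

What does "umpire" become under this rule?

In precise: p→s is +3, r→v is +4, e→j is +5, c→i is +6 — the shift increases by 1 each position. Each letter shifts forward by (position + 3), i.e. 3, 4, 5, … — the shift grows by one for each successive letter.
Applying it to umpire: u+3=x, m+4=q, p+5=u, i+6=o, r+7=y, e+8=m.

xquoym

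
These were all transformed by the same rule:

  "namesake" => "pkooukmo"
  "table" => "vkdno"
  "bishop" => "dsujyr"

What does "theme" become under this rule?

The shift depends on letter class: consonant n→p is +2, but vowel a→k is +10. Two shifts are in play — +10 for a/e/i/o/u, +2 for every other letter.
On theme: t(cons)+2=v, h(cons)+2=j, e(vowel)+10=o, m(cons)+2=o, e(vowel)+10=o.

vjooo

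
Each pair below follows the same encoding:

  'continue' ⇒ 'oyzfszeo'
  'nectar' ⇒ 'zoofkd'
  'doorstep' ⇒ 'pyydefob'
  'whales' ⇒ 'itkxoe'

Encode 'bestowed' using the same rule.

The shift depends on letter class: consonant c→o is +12, but vowel o→y is +10. The rule splits by letter class: vowels +10, consonants +12.
Applying it to bestowed: b(cons)+12=n, e(vowel)+10=o, s(cons)+12=e, t(cons)+12=f, o(vowel)+10=y, w(cons)+12=i, e(vowel)+10=o, d(cons)+12=p.

noefyiop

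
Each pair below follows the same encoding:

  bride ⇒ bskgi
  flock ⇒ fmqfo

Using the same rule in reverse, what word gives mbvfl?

match

Each letter shifts forward by its position index (0, 1, 2, …) — the shift grows by one for each successive letter.
Undoing it on mbvfl: m−0=m, b−1=a, v−2=t, f−3=c, l−4=h.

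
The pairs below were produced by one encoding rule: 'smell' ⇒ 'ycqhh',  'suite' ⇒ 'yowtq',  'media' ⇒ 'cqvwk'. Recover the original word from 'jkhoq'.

Each letter's alphabet position (a=0..z=25) is mapped through 21·x+10 mod 26 — an affine cipher.
Decoding jkhoq: j(9)→5·(9−10)≡21=v; k(10)→5·(10−10)≡0=a; h(7)→5·(7−10)≡11=l; o(14)→5·(14−10)≡20=u; q(16)→5·(16−10)≡4=e (all mod 26).

value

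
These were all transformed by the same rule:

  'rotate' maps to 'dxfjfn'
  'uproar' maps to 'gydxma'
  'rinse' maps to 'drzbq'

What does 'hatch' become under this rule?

tjflt

It's a Vigenère-style cipher with numeric key [12,9]: position i shifts by key[i mod 2].
On hatch: h+12=t, a+9=j, t+12=f, c+9=l, h+12=t.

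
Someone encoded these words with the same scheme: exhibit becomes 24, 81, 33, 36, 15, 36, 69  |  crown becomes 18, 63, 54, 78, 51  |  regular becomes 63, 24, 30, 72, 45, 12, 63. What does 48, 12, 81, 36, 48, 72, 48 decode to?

Each letter becomes 3×(its alphabet position, a=1..z=26) + 9.
Undoing it on 48, 12, 81, 36, 48, 72, 48: 48→(48−9)÷3=13=m, 12→(12−9)÷3=1=a, 81→(81−9)÷3=24=x, 36→(36−9)÷3=9=i, 48→(48−9)÷3=13=m, 72→(72−9)÷3=21=u, 48→(48−9)÷3=13=m.

maximum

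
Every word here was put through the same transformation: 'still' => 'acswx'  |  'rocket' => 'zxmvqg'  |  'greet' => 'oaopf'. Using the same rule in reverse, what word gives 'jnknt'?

Each letter shifts forward by (position + 8), i.e. 8, 9, 10, … — the shift grows by one for each successive letter.
Decoding jnknt: j−8=b, n−9=e, k−10=a, n−11=c, t−12=h.

beach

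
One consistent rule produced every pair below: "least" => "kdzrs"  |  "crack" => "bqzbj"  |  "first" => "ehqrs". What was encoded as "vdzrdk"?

It's a constant shift of +25 (ROT25).
Decoding vdzrdk: v−25=w, d−25=e, z−25=a, r−25=s, d−25=e, k−25=l.

weasel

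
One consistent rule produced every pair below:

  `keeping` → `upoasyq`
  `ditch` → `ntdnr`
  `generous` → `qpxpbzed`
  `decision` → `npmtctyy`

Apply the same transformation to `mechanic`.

Shifts by position in keeping: pos 0: k→u (+10), pos 1: e→p (+11), pos 2: e→o (+10), pos 3: p→a (+11) — repeating every 2. A repeating key of period 2 is used — shifts +10, +11 over and over.
Applying it to mechanic: m+10=w, e+11=p, c+10=m, h+11=s, a+10=k, n+11=y, i+10=s, c+11=n.

wpmskysn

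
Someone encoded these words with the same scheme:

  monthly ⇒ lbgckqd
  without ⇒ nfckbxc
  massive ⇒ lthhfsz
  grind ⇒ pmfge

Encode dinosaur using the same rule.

efgbhtxm

m(12)→l(11) and o(14)→b(1) fit y≡21x+19 (mod 26); the inverse of 21 mod 26 is 5. This is an affine cipher: with a=0,…,z=25, each position x becomes (21x+19) mod 26.
On dinosaur: d(3)→21·3+19≡4=e; i(8)→21·8+19≡5=f; n(13)→21·13+19≡6=g; o(14)→21·14+19≡1=b; s(18)→21·18+19≡7=h; a(0)→21·0+19≡19=t; u(20)→21·20+19≡23=x; r(17)→21·17+19≡12=m (all mod 26).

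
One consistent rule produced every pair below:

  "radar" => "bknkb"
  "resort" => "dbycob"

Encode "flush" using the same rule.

Read the word backwards and shift each letter +10.
For flush: reverse → hsulf; then shift: h+10=r, s+10=c, u+10=e, l+10=v, f+10=p.

rcevp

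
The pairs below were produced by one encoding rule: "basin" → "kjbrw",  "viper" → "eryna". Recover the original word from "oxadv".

Compare letters: b→k is +9, a→j is +9, s→b is +9 — a constant shift. This is a Caesar cipher with shift 9.
Reversing it on oxadv: o−9=f, x−9=o, a−9=r, d−9=u, v−9=m.

forum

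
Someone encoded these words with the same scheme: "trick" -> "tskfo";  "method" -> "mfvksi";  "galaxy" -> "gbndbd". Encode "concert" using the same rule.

The shift increases by 1 at each position, starting from +0: 0, 1, 2, ….
On concert: c+0=c, o+1=p, n+2=p, c+3=f, e+4=i, r+5=w, t+6=z.

cppfiwz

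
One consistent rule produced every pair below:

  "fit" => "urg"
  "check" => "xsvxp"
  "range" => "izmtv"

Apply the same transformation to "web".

dvy

Each pair mirrors across the alphabet (f↔u, i↔r, t↔g): positions sum to 25. Each letter is replaced by its mirror in the alphabet: a↔z, b↔y, c↔x, and so on (the Atbash cipher).
For web: w↔d, e↔v, b↔y.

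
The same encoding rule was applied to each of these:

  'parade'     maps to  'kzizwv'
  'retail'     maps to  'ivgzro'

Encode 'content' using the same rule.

xlmgvmg

Each pair mirrors across the alphabet (p↔k, a↔z, r↔i): positions sum to 25. This is the alphabet-reversal cipher (Atbash): a becomes z, b becomes y, etc.
Applying it to content: c↔x, o↔l, n↔m, t↔g, e↔v, n↔m, t↔g.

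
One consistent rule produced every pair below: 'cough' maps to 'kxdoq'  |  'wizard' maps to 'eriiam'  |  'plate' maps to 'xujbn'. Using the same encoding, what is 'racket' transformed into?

zjlsnc

It's a Vigenère-style cipher with numeric key [8,9,9]: position i shifts by key[i mod 3].
For racket: r+8=z, a+9=j, c+9=l, k+8=s, e+9=n, t+9=c.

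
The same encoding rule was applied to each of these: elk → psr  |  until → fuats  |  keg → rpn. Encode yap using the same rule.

The rule splits by letter class: vowels +11, consonants +7.
On yap: y(cons)+7=f, a(vowel)+11=l, p(cons)+7=w.

flw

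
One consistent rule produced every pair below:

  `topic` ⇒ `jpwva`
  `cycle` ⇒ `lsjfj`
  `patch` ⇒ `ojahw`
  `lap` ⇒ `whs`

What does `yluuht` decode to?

The word is reversed, then every letter is shifted forward by 7.
Decoding yluuht: shift back: y−7=r, l−7=e, u−7=n, u−7=n, h−7=a, t−7=m → rennam; then reverse → manner.

manner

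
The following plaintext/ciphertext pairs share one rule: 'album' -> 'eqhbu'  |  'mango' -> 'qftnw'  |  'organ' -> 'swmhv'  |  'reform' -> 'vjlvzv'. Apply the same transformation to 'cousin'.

gtazqw

In album: a→e is +4, l→q is +5, b→h is +6, u→b is +7 — the shift increases by 1 each position. The shift increases by 1 at each position, starting from +4: 4, 5, 6, ….
For cousin: c+4=g, o+5=t, u+6=a, s+7=z, i+8=q, n+9=w.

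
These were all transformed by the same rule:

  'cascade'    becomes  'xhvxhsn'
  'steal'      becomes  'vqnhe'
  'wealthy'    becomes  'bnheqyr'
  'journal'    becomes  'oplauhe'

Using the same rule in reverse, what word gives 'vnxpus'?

c(2)→x(23) and a(0)→h(7) fit y≡21x+7 (mod 26); the inverse of 21 mod 26 is 5. Each letter's alphabet position (a=0..z=25) is mapped through 21·x+7 mod 26 — an affine cipher.
Reversing it on vnxpus: v(21)→5·(21−7)≡18=s; n(13)→5·(13−7)≡4=e; x(23)→5·(23−7)≡2=c; p(15)→5·(15−7)≡14=o; u(20)→5·(20−7)≡13=n; s(18)→5·(18−7)≡3=d (all mod 26).

second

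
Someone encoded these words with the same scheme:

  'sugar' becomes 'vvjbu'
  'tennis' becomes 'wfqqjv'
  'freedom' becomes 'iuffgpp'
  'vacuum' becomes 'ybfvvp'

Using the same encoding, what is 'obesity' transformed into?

The shift depends on letter class: consonant s→v is +3, but vowel u→v is +1. The rule splits by letter class: vowels +1, consonants +3.
Applying it to obesity: o(vowel)+1=p, b(cons)+3=e, e(vowel)+1=f, s(cons)+3=v, i(vowel)+1=j, t(cons)+3=w, y(cons)+3=b.

pefvjwb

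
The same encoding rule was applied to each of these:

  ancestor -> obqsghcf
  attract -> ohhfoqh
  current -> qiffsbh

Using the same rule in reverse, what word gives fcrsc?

Compare letters: a→o is +14, n→b is +14, c→q is +14 — a constant shift. Each letter is shifted forward by 14 in the alphabet (a Caesar shift of +14).
Reversing it on fcrsc: f−14=r, c−14=o, r−14=d, s−14=e, c−14=o.

rodeo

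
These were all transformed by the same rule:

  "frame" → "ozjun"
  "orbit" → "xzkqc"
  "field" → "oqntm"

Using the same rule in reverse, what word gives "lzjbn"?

Shifts by position in frame: pos 0: f→o (+9), pos 1: r→z (+8), pos 2: a→j (+9), pos 3: m→u (+8) — repeating every 2. The shifts repeat in a cycle of length 2: positions 0,1,… shift by +9, +8, then the pattern repeats.
Decoding lzjbn: l−9=c, z−8=r, j−9=a, b−8=t, n−9=e.

crate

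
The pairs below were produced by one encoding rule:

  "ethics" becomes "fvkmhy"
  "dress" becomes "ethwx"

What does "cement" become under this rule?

dgpisz

In ethics: e→f is +1, t→v is +2, h→k is +3, i→m is +4 — the shift increases by 1 each position. Each letter shifts forward by (position + 1), i.e. 1, 2, 3, … — the shift grows by one for each successive letter.
On cement: c+1=d, e+2=g, m+3=p, e+4=i, n+5=s, t+6=z.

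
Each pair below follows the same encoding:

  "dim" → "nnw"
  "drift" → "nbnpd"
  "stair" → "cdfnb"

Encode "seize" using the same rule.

The shift depends on letter class: consonant d→n is +10, but vowel i→n is +5. Vowels shift forward by 5 and consonants shift forward by 10.
On seize: s(cons)+10=c, e(vowel)+5=j, i(vowel)+5=n, z(cons)+10=j, e(vowel)+5=j.

cjnjj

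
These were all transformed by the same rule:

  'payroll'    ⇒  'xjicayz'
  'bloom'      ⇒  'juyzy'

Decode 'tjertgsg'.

laughter

In payroll: p→x is +8, a→j is +9, y→i is +10, r→c is +11 — the shift increases by 1 each position. Letter i (0-indexed) is shifted by i+8, so successive shifts are 8, 9, 10, ….
Reversing it on tjertgsg: t−8=l, j−9=a, e−10=u, r−11=g, t−12=h, g−13=t, s−14=e, g−15=r.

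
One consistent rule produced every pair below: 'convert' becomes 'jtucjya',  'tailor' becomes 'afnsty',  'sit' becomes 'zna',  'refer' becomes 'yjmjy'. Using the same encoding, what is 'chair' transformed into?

jofny

The shift depends on letter class: consonant c→j is +7, but vowel o→t is +5. The rule splits by letter class: vowels +5, consonants +7.
Applying it to chair: c(cons)+7=j, h(cons)+7=o, a(vowel)+5=f, i(vowel)+5=n, r(cons)+7=y.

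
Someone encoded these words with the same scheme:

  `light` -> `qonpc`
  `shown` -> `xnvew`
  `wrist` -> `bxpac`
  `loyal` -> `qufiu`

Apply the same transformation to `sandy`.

In light: l→q is +5, i→o is +6, g→n is +7, h→p is +8 — the shift increases by 1 each position. Letter i (0-indexed) is shifted by i+5, so successive shifts are 5, 6, 7, ….
Applying it to sandy: s+5=x, a+6=g, n+7=u, d+8=l, y+9=h.

xgulh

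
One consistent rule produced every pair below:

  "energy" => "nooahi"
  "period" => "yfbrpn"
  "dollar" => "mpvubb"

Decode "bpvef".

Shifts by position in energy: pos 0: e→n (+9), pos 1: n→o (+1), pos 2: e→o (+10), pos 3: r→a (+9), pos 4: g→h (+1), pos 5: y→i (+10) — repeating every 3. It's a Vigenère-style cipher with numeric key [9,1,10]: position i shifts by key[i mod 3].
Decoding bpvef: b−9=s, p−1=o, v−10=l, e−9=v, f−1=e.

solve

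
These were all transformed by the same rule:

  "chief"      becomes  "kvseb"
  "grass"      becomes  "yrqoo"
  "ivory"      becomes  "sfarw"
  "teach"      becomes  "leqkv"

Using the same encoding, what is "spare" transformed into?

oxqre

Each letter's alphabet position (a=0..z=25) is mapped through 23·x+16 mod 26 — an affine cipher.
For spare: s(18)→23·18+16≡14=o; p(15)→23·15+16≡23=x; a(0)→23·0+16≡16=q; r(17)→23·17+16≡17=r; e(4)→23·4+16≡4=e (all mod 26).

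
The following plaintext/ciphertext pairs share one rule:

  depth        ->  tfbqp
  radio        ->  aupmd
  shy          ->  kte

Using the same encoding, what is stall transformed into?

The output letters match the input read backwards, each shifted +12: depth reversed is htped. Two steps: reverse the string, then apply a Caesar shift of +12.
For stall: reverse → llats; then shift: l+12=x, l+12=x, a+12=m, t+12=f, s+12=e.

xxmfe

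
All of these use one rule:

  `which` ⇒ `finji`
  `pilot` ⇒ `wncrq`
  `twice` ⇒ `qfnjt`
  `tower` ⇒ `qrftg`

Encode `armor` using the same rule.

w(22)→f(5) and h(7)→i(8) fit y≡5x+25 (mod 26); the inverse of 5 mod 26 is 21. Each letter's alphabet position (a=0..z=25) is mapped through 5·x+25 mod 26 — an affine cipher.
For armor: a(0)→5·0+25≡25=z; r(17)→5·17+25≡6=g; m(12)→5·12+25≡7=h; o(14)→5·14+25≡17=r; r(17)→5·17+25≡6=g (all mod 26).

zghrg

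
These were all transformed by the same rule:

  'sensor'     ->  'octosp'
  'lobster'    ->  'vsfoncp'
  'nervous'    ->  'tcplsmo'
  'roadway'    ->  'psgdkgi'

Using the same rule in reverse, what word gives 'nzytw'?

think

s(18)→o(14) and e(4)→c(2) fit y≡25x+6 (mod 26); the inverse of 25 mod 26 is 25. Each letter's alphabet position (a=0..z=25) is mapped through 25·x+6 mod 26 — an affine cipher.
Decoding nzytw: n(13)→25·(13−6)≡19=t; z(25)→25·(25−6)≡7=h; y(24)→25·(24−6)≡8=i; t(19)→25·(19−6)≡13=n; w(22)→25·(22−6)≡10=k (all mod 26).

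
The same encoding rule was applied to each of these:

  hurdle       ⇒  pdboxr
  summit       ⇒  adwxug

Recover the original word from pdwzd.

humor

In hurdle: h→p is +8, u→d is +9, r→b is +10, d→o is +11 — the shift increases by 1 each position. The shift increases by 1 at each position, starting from +8: 8, 9, 10, ….
Reversing it on pdwzd: p−8=h, d−9=u, w−10=m, z−11=o, d−12=r.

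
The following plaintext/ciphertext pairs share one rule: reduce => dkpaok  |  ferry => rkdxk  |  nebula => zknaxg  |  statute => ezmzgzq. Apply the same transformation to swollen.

ecarxkz

Shifts by position in reduce: pos 0: r→d (+12), pos 1: e→k (+6), pos 2: d→p (+12), pos 3: u→a (+6) — repeating every 2. It's a Vigenère-style cipher with numeric key [12,6]: position i shifts by key[i mod 2].
Applying it to swollen: s+12=e, w+6=c, o+12=a, l+6=r, l+12=x, e+6=k, n+12=z.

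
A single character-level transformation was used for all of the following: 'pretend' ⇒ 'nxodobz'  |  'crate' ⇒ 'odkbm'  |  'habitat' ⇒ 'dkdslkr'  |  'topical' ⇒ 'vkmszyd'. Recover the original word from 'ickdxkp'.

The output letters match the input read backwards, each shifted +10: pretend reversed is dneterp. Read the word backwards and shift each letter +10.
Reversing it on ickdxkp: shift back: i−10=y, c−10=s, k−10=a, d−10=t, x−10=n, k−10=a, p−10=f → ysatnaf; then reverse → fantasy.

fantasy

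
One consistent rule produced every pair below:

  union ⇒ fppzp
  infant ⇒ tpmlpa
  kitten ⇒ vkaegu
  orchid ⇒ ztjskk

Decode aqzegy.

poster

Shifts by position in union: pos 0: u→f (+11), pos 1: n→p (+2), pos 2: i→p (+7), pos 3: o→z (+11), pos 4: n→p (+2) — repeating every 3. It's a Vigenère-style cipher with numeric key [11,2,7]: position i shifts by key[i mod 3].
Undoing it on aqzegy: a−11=p, q−2=o, z−7=s, e−11=t, g−2=e, y−7=r.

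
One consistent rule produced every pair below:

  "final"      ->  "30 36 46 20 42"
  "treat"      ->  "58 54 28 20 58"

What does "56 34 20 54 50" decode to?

sharp

The formula is n = 2×(alphabet index, a=1) + 18.
Undoing it on 56 34 20 54 50: 56→(56−18)÷2=19=s, 34→(34−18)÷2=8=h, 20→(20−18)÷2=1=a, 54→(54−18)÷2=18=r, 50→(50−18)÷2=16=p.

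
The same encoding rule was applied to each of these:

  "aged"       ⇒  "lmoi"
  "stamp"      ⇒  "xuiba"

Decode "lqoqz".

rigid

The output letters match the input read backwards, each shifted +8: aged reversed is dega. The word is reversed, then every letter is shifted forward by 8.
Decoding lqoqz: shift back: l−8=d, q−8=i, o−8=g, q−8=i, z−8=r → digir; then reverse → rigid.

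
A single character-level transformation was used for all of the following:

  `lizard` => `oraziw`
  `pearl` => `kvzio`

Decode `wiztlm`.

Each pair mirrors across the alphabet (l↔o, i↔r, z↔a): positions sum to 25. Each letter is replaced by its mirror in the alphabet: a↔z, b↔y, c↔x, and so on (the Atbash cipher).
Decoding wiztlm: w↔d, i↔r, z↔a, t↔g, l↔o, m↔n.

dragon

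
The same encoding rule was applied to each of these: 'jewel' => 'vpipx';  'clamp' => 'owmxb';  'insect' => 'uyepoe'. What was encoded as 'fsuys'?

thing

Shifts by position in jewel: pos 0: j→v (+12), pos 1: e→p (+11), pos 2: w→i (+12), pos 3: e→p (+11) — repeating every 2. It's a Vigenère-style cipher with numeric key [12,11]: position i shifts by key[i mod 2].
Decoding fsuys: f−12=t, s−11=h, u−12=i, y−11=n, s−12=g.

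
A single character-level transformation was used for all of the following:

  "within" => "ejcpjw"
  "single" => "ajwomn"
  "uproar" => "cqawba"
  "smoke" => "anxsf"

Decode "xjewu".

Shifts by position in within: pos 0: w→e (+8), pos 1: i→j (+1), pos 2: t→c (+9), pos 3: h→p (+8), pos 4: i→j (+1), pos 5: n→w (+9) — repeating every 3. The shifts repeat in a cycle of length 3: positions 0,1,… shift by +8, +1, +9, then the pattern repeats.
Decoding xjewu: x−8=p, j−1=i, e−9=v, w−8=o, u−1=t.

pivot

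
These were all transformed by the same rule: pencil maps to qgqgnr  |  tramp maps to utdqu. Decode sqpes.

In pencil: p→q is +1, e→g is +2, n→q is +3, c→g is +4 — the shift increases by 1 each position. Letter i (0-indexed) is shifted by i+1, so successive shifts are 1, 2, 3, ….
Reversing it on sqpes: s−1=r, q−2=o, p−3=m, e−4=a, s−5=n.

roman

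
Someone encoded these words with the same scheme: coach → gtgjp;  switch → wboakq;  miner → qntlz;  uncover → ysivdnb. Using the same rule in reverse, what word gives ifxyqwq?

earring

The shift increases by 1 at each position, starting from +4: 4, 5, 6, ….
Undoing it on ifxyqwq: i−4=e, f−5=a, x−6=r, y−7=r, q−8=i, w−9=n, q−10=g.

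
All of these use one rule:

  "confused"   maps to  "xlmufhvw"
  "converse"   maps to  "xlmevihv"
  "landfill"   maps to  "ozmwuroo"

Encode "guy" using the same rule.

tfb

Letters are reflected about the middle of the alphabet (position → 25−position): Atbash.
For guy: g↔t, u↔f, y↔b.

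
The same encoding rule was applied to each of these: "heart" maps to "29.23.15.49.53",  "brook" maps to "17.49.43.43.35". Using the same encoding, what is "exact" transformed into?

h(#8)→29 and e(#5)→23: differences scale by 2, so n = 2·pos + 13. The formula is n = 2×(alphabet index, a=1) + 13.
On exact: e=5→23, x=24→61, a=1→15, c=3→19, t=20→53.

23.61.15.19.53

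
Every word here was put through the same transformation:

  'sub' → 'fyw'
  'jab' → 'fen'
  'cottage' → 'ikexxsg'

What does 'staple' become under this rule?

iptexw

The word is reversed, then every letter is shifted forward by 4.
For staple: reverse → elpats; then shift: e+4=i, l+4=p, p+4=t, a+4=e, t+4=x, s+4=w.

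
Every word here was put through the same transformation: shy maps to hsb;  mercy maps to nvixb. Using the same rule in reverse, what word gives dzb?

way

This is the alphabet-reversal cipher (Atbash): a becomes z, b becomes y, etc.
Reversing it on dzb: d↔w, z↔a, b↔y.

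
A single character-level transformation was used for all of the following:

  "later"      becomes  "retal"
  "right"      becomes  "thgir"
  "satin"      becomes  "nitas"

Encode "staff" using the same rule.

The output letters match the input read backwards: later reversed is retal. The word is simply reversed.
On staff: reverse → ffats.

ffats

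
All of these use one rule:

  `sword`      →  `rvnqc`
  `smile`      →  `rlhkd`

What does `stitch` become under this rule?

Compare letters: s→r is +25, w→v is +25, o→n is +25 — a constant shift. Each letter is shifted forward by 25 in the alphabet (a Caesar shift of +25).
For stitch: s+25=r, t+25=s, i+25=h, t+25=s, c+25=b, h+25=g.

rshsbg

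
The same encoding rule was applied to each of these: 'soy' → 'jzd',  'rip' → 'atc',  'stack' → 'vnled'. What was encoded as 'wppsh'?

wheel

The output letters match the input read backwards, each shifted +11: soy reversed is yos. Two steps: reverse the string, then apply a Caesar shift of +11.
Undoing it on wppsh: shift back: w−11=l, p−11=e, p−11=e, s−11=h, h−11=w → leehw; then reverse → wheel.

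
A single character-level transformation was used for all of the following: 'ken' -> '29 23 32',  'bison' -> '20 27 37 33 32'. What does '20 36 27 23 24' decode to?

brief

k is letter #11 and maps to 29: an offset of 18. The number is (letter's place in the alphabet, a=1) + 18.
Reversing it on 20 36 27 23 24: 20→(20−18)÷1=2=b, 36→(36−18)÷1=18=r, 27→(27−18)÷1=9=i, 23→(23−18)÷1=5=e, 24→(24−18)÷1=6=f.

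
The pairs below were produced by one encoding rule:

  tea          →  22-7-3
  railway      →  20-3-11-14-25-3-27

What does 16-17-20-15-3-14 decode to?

Letters become their 1-based position plus 2 (so a→3, b→4, …).
Decoding 16-17-20-15-3-14: 16→(16−2)÷1=14=n, 17→(17−2)÷1=15=o, 20→(20−2)÷1=18=r, 15→(15−2)÷1=13=m, 3→(3−2)÷1=1=a, 14→(14−2)÷1=12=l.

normal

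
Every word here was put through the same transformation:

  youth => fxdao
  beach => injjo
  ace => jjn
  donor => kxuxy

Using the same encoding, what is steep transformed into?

The shift depends on letter class: consonant y→f is +7, but vowel o→x is +9. The rule splits by letter class: vowels +9, consonants +7.
For steep: s(cons)+7=z, t(cons)+7=a, e(vowel)+9=n, e(vowel)+9=n, p(cons)+7=w.

zannw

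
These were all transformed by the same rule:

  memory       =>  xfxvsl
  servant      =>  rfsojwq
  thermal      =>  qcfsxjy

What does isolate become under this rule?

m(12)→x(23) and e(4)→f(5) fit y≡25x+9 (mod 26); the inverse of 25 mod 26 is 25. This is an affine cipher: with a=0,…,z=25, each position x becomes (25x+9) mod 26.
Applying it to isolate: i(8)→25·8+9≡1=b; s(18)→25·18+9≡17=r; o(14)→25·14+9≡21=v; l(11)→25·11+9≡24=y; a(0)→25·0+9≡9=j; t(19)→25·19+9≡16=q; e(4)→25·4+9≡5=f (all mod 26).

brvyjqf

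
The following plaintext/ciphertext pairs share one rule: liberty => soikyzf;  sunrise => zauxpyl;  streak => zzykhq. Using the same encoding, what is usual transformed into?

bybgs

Shifts by position in liberty: pos 0: l→s (+7), pos 1: i→o (+6), pos 2: b→i (+7), pos 3: e→k (+6) — repeating every 2. A repeating key of period 2 is used — shifts +7, +6 over and over.
On usual: u+7=b, s+6=y, u+7=b, a+6=g, l+7=s.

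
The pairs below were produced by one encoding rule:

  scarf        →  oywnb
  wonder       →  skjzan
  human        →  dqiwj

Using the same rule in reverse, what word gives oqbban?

Compare letters: s→o is +22, c→y is +22, a→w is +22 — a constant shift. Every letter moves 22 places later in the alphabet, wrapping around z→a.
Decoding oqbban: o−22=s, q−22=u, b−22=f, b−22=f, a−22=e, n−22=r.

suffer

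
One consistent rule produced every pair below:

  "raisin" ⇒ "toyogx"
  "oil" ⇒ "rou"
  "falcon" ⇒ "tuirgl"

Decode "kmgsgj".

damage

The output letters match the input read backwards, each shifted +6: raisin reversed is nisiar. Read the word backwards and shift each letter +6.
Decoding kmgsgj: shift back: k−6=e, m−6=g, g−6=a, s−6=m, g−6=a, j−6=d → egamad; then reverse → damage.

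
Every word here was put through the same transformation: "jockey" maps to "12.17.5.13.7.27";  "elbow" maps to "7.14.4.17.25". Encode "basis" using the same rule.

Each letter is replaced by its alphabet position (a=1..z=26) + 2.
For basis: b=2→4, a=1→3, s=19→21, i=9→11, s=19→21.

4.3.21.11.21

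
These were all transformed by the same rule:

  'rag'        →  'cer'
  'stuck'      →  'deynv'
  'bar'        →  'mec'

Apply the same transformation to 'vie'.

gmi

The shift depends on letter class: consonant r→c is +11, but vowel a→e is +4. Vowels shift forward by 4 and consonants shift forward by 11.
For vie: v(cons)+11=g, i(vowel)+4=m, e(vowel)+4=i.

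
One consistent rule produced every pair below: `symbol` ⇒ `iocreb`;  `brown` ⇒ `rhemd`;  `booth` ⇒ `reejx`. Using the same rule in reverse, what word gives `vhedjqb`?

frontal

Each letter is shifted forward by 16 in the alphabet (a Caesar shift of +16).
Undoing it on vhedjqb: v−16=f, h−16=r, e−16=o, d−16=n, j−16=t, q−16=a, b−16=l.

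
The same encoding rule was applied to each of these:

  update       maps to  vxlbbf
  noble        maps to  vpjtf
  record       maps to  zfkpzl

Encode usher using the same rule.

vapfz

The shift depends on letter class: consonant p→x is +8, but vowel u→v is +1. Two shifts are in play — +1 for a/e/i/o/u, +8 for every other letter.
Applying it to usher: u(vowel)+1=v, s(cons)+8=a, h(cons)+8=p, e(vowel)+1=f, r(cons)+8=z.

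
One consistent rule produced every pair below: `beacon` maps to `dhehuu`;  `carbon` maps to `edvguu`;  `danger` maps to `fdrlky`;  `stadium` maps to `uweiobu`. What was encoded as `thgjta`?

Letter i (0-indexed) is shifted by i+2, so successive shifts are 2, 3, 4, ….
Reversing it on thgjta: t−2=r, h−3=e, g−4=c, j−5=e, t−6=n, a−7=t.

recent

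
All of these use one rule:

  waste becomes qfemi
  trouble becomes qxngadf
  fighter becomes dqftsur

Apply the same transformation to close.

The word is reversed, then every letter is shifted forward by 12.
Applying it to close: reverse → esolc; then shift: e+12=q, s+12=e, o+12=a, l+12=x, c+12=o.

qeaxo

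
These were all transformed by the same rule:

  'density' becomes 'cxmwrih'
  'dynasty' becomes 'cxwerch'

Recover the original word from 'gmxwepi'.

elastic

The word is reversed, then every letter is shifted forward by 4.
Reversing it on gmxwepi: shift back: g−4=c, m−4=i, x−4=t, w−4=s, e−4=a, p−4=l, i−4=e → citsale; then reverse → elastic.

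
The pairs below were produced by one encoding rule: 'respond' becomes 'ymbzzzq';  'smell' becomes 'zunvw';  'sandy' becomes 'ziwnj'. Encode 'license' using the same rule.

In respond: r→y is +7, e→m is +8, s→b is +9, p→z is +10 — the shift increases by 1 each position. Letter i (0-indexed) is shifted by i+7, so successive shifts are 7, 8, 9, ….
On license: l+7=s, i+8=q, c+9=l, e+10=o, n+11=y, s+12=e, e+13=r.

sqloyer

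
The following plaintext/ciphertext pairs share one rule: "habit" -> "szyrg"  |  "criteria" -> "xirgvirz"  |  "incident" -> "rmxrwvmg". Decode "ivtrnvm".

Letters are reflected about the middle of the alphabet (position → 25−position): Atbash.
Reversing it on ivtrnvm: i↔r, v↔e, t↔g, r↔i, n↔m, v↔e, m↔n.

regimen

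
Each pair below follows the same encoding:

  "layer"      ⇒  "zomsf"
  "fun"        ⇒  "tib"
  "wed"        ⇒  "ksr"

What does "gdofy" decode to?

Compare letters: l→z is +14, a→o is +14, y→m is +14 — a constant shift. This is a Caesar cipher with shift 14.
Reversing it on gdofy: g−14=s, d−14=p, o−14=a, f−14=r, y−14=k.

spark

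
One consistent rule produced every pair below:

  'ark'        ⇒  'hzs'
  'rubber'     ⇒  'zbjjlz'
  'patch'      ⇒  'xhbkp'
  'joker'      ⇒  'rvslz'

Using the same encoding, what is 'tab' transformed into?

bhj

The shift depends on letter class: consonant r→z is +8, but vowel a→h is +7. The rule splits by letter class: vowels +7, consonants +8.
Applying it to tab: t(cons)+8=b, a(vowel)+7=h, b(cons)+8=j.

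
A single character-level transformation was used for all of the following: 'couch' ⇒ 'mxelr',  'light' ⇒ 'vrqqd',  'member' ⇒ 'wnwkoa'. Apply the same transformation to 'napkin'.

xjztsw

Shifts by position in couch: pos 0: c→m (+10), pos 1: o→x (+9), pos 2: u→e (+10), pos 3: c→l (+9) — repeating every 2. A repeating key of period 2 is used — shifts +10, +9 over and over.
On napkin: n+10=x, a+9=j, p+10=z, k+9=t, i+10=s, n+9=w.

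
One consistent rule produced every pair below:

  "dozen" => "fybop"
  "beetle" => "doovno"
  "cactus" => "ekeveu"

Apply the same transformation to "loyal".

nyakn

The shift depends on letter class: consonant d→f is +2, but vowel o→y is +10. Two shifts are in play — +10 for a/e/i/o/u, +2 for every other letter.
Applying it to loyal: l(cons)+2=n, o(vowel)+10=y, y(cons)+2=a, a(vowel)+10=k, l(cons)+2=n.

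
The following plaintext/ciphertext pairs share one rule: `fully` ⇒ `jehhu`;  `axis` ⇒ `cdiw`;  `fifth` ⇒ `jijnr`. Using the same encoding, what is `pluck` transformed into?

Each letter's alphabet position (a=0..z=25) is mapped through 17·x+2 mod 26 — an affine cipher.
Applying it to pluck: p(15)→17·15+2≡23=x; l(11)→17·11+2≡7=h; u(20)→17·20+2≡4=e; c(2)→17·2+2≡10=k; k(10)→17·10+2≡16=q (all mod 26).

xhekq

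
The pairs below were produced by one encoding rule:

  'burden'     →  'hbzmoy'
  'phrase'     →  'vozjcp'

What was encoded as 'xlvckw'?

rental

The shift increases by 1 at each position, starting from +6: 6, 7, 8, ….
Decoding xlvckw: x−6=r, l−7=e, v−8=n, c−9=t, k−10=a, w−11=l.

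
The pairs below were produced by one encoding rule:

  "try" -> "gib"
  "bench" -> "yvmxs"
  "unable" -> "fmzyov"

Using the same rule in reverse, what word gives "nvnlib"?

This is the alphabet-reversal cipher (Atbash): a becomes z, b becomes y, etc.
Undoing it on nvnlib: n↔m, v↔e, n↔m, l↔o, i↔r, b↔y.

memory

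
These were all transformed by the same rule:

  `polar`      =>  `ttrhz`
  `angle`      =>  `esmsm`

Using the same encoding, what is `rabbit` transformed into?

vfhiqc

In polar: p→t is +4, o→t is +5, l→r is +6, a→h is +7 — the shift increases by 1 each position. The shift increases by 1 at each position, starting from +4: 4, 5, 6, ….
For rabbit: r+4=v, a+5=f, b+6=h, b+7=i, i+8=q, t+9=c.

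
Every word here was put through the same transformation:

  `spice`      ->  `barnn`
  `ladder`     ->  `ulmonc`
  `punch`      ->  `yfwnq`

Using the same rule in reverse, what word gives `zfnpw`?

Shifts by position in spice: pos 0: s→b (+9), pos 1: p→a (+11), pos 2: i→r (+9), pos 3: c→n (+11) — repeating every 2. The shifts repeat in a cycle of length 2: positions 0,1,… shift by +9, +11, then the pattern repeats.
Undoing it on zfnpw: z−9=q, f−11=u, n−9=e, p−11=e, w−9=n.

queen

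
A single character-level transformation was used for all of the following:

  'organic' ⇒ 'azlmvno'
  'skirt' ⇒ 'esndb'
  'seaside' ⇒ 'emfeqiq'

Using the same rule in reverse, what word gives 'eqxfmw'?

A repeating key of period 3 is used — shifts +12, +8, +5 over and over.
Decoding eqxfmw: e−12=s, q−8=i, x−5=s, f−12=t, m−8=e, w−5=r.

sister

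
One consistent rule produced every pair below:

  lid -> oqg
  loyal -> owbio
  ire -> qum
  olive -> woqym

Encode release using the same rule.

The shift depends on letter class: consonant l→o is +3, but vowel i→q is +8. Vowels shift forward by 8 and consonants shift forward by 3.
For release: r(cons)+3=u, e(vowel)+8=m, l(cons)+3=o, e(vowel)+8=m, a(vowel)+8=i, s(cons)+3=v, e(vowel)+8=m.

umomivm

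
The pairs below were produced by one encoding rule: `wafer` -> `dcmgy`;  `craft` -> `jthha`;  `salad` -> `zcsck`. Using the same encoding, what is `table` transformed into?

Shifts by position in wafer: pos 0: w→d (+7), pos 1: a→c (+2), pos 2: f→m (+7), pos 3: e→g (+2) — repeating every 2. The shifts repeat in a cycle of length 2: positions 0,1,… shift by +7, +2, then the pattern repeats.
Applying it to table: t+7=a, a+2=c, b+7=i, l+2=n, e+7=l.

acinl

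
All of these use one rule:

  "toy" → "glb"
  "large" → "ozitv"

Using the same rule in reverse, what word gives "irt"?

Each pair mirrors across the alphabet (t↔g, o↔l, y↔b): positions sum to 25. This is the alphabet-reversal cipher (Atbash): a becomes z, b becomes y, etc.
Reversing it on irt: i↔r, r↔i, t↔g.

rig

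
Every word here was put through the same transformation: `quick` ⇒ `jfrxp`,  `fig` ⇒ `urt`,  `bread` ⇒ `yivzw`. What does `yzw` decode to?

Each pair mirrors across the alphabet (q↔j, u↔f, i↔r): positions sum to 25. Each letter is replaced by its mirror in the alphabet: a↔z, b↔y, c↔x, and so on (the Atbash cipher).
Undoing it on yzw: y↔b, z↔a, w↔d.

bad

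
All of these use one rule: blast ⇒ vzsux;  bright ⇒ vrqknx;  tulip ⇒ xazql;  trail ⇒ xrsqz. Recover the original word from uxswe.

Treating letters as 0–25, the rule is x ↦ 3x + 18 (mod 26).
Undoing it on uxswe: u(20)→9·(20−18)≡18=s; x(23)→9·(23−18)≡19=t; s(18)→9·(18−18)≡0=a; w(22)→9·(22−18)≡10=k; e(4)→9·(4−18)≡4=e (all mod 26).

stake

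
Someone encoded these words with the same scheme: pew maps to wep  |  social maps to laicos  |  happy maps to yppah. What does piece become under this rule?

The output letters match the input read backwards: pew reversed is wep. It's just the letters in reverse order.
On piece: reverse → eceip.

eceip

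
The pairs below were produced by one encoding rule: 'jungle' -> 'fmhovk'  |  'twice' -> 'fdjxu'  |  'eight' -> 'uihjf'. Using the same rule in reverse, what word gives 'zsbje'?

diary

The output letters match the input read backwards, each shifted +1: jungle reversed is elgnuj. The word is reversed, then every letter is shifted forward by 1.
Decoding zsbje: shift back: z−1=y, s−1=r, b−1=a, j−1=i, e−1=d → yraid; then reverse → diary.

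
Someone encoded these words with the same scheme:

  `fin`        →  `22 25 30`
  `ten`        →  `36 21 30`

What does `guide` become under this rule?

23 37 25 20 21

f is letter #6 and maps to 22: an offset of 16. The number is (letter's place in the alphabet, a=1) + 16.
Applying it to guide: g=7→23, u=21→37, i=9→25, d=4→20, e=5→21.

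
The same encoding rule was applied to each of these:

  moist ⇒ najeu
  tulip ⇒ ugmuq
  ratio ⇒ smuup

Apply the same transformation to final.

guomm

Shifts by position in moist: pos 0: m→n (+1), pos 1: o→a (+12), pos 2: i→j (+1), pos 3: s→e (+12) — repeating every 2. The shifts repeat in a cycle of length 2: positions 0,1,… shift by +1, +12, then the pattern repeats.
For final: f+1=g, i+12=u, n+1=o, a+12=m, l+1=m.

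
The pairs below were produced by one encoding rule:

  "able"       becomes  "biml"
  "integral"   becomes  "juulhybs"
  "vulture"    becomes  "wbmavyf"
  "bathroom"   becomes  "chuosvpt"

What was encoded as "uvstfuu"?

Shifts by position in able: pos 0: a→b (+1), pos 1: b→i (+7), pos 2: l→m (+1), pos 3: e→l (+7) — repeating every 2. The shifts repeat in a cycle of length 2: positions 0,1,… shift by +1, +7, then the pattern repeats.
Reversing it on uvstfuu: u−1=t, v−7=o, s−1=r, t−7=m, f−1=e, u−7=n, u−1=t.

torment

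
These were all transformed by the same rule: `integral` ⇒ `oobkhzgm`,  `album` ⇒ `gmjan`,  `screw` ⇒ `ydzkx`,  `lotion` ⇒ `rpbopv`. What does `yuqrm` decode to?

still

Shifts by position in integral: pos 0: i→o (+6), pos 1: n→o (+1), pos 2: t→b (+8), pos 3: e→k (+6), pos 4: g→h (+1), pos 5: r→z (+8) — repeating every 3. It's a Vigenère-style cipher with numeric key [6,1,8]: position i shifts by key[i mod 3].
Decoding yuqrm: y−6=s, u−1=t, q−8=i, r−6=l, m−1=l.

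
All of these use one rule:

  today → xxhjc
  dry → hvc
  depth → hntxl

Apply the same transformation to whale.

The shift depends on letter class: consonant t→x is +4, but vowel o→x is +9. Vowels shift forward by 9 and consonants shift forward by 4.
For whale: w(cons)+4=a, h(cons)+4=l, a(vowel)+9=j, l(cons)+4=p, e(vowel)+9=n.

aljpn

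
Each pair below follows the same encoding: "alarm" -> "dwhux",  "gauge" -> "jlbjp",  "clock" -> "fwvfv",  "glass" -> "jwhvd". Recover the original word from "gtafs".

Shifts by position in alarm: pos 0: a→d (+3), pos 1: l→w (+11), pos 2: a→h (+7), pos 3: r→u (+3), pos 4: m→x (+11) — repeating every 3. A repeating key of period 3 is used — shifts +3, +11, +7 over and over.
Undoing it on gtafs: g−3=d, t−11=i, a−7=t, f−3=c, s−11=h.

ditch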